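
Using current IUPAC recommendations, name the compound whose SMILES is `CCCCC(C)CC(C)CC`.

The parent chain contains 9 carbons (nonane).
Number the chain so that the substituent locant set {3,5} is lower than {5,7} at the first point of difference.
With this numbering: methyl groups at C-3 and C-5.
The name is 3,5-dimethylnonane.

3,5-dimethylnonane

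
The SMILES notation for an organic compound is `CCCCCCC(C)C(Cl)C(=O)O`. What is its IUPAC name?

Counting along the main chain through the –COOH group gives 9 carbons: the parent is nonane.
The principal characteristic group is a carboxylic acid (terminal –COOH), named with the suffix -oic acid.
The numbering direction is chosen so that the carboxylic acid carbon is C-1 by definition.
That gives a chloro group at C-2; a methyl group at C-3.
The substituents are ordered alphabetically, ignoring any di-/tri- multipliers.
The name is 2-chloro-3-methylnonanoic acid.

2-chloro-3-methylnonanoic acid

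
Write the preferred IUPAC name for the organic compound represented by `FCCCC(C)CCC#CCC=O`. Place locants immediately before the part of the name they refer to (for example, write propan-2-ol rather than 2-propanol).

The longest chain bearing the –CHO group and the multiple bond is 10 carbons long (decane).
The principal characteristic group is an aldehyde (terminal –CHO), named with the suffix -al.
A C≡C triple bond in the chain gives the infix -yne-.
Number the chain so that the aldehyde carbon is C-1 by definition.
With this numbering: the triple bond between C-3 and C-4; a fluoro group at C-10; a methyl group at C-7.
The substituents are ordered alphabetically, ignoring any di-/tri- multipliers.
Assembling the pieces gives 10-fluoro-7-methyldec-3-ynal.

10-fluoro-7-methyldec-3-ynal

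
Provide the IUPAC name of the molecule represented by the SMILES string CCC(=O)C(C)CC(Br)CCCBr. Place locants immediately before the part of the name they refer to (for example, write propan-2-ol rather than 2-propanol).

6,9-dibromo-4-methylnonan-3-one

The longest carbon chain that includes the carbonyl has 9 carbons, so the parent hydride is nonane.
The highest-priority functional group is a ketone (C=O on an internal carbon), so the name ends in -one.
Choose the numbering such that numbering from this end puts the carbonyl group at C-3 rather than C-7.
With this numbering: the carbonyl at C-3; bromo groups at C-6 and C-9; a methyl group at C-4.
The substituents are ordered alphabetically, ignoring any di-/tri- multipliers.
Assembling the pieces gives 6,9-dibromo-4-methylnonan-3-one.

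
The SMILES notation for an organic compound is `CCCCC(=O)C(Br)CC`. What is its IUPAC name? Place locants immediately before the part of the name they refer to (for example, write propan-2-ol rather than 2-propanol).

3-bromooctan-4-one

The longest chain bearing the carbonyl is 8 carbons long (octane).
The highest-priority functional group is a ketone (C=O on an internal carbon), so the name ends in -one.
Number the chain so that numbering from this end puts the carbonyl group at C-4 rather than C-5.
With this numbering: the carbonyl at C-4; a bromo group at C-3.
The name is 3-bromooctan-4-one.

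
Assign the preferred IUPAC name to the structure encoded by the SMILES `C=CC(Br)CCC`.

3-bromohex-1-ene

Counting along the main chain through the multiple bond gives 6 carbons: the parent is hexane.
The chain contains a C=C double bond, so the unsaturation ending is -ene.
Number the chain so that numbering from this end puts the double bond at C-1 rather than C-5.
This places the double bond between C-1 and C-2; a bromo group at C-3.
Putting it together: 3-bromohex-1-ene.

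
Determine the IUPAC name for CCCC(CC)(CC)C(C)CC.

4,4-diethyl-3-methylheptane

The parent chain contains 7 carbons (heptane).
Choose the numbering such that the substituent locant set {3,4,4} is lower than {4,4,5} at the first point of difference.
This places two ethyl groups at C-4; a methyl group at C-3.
The substituents are ordered alphabetically, ignoring any di-/tri- multipliers.
The name is 4,4-diethyl-3-methylheptane.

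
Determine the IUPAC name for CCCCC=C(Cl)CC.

3-chlorooct-3-ene

The longest carbon chain that includes the multiple bond has 8 carbons, so the parent hydride is octane.
There is one C=C double bond, indicated by the ending -ene.
Choose the numbering such that numbering from this end puts the double bond at C-3 rather than C-5.
That gives the double bond between C-3 and C-4; a chloro group at C-3.
Putting it together: 3-chlorooct-3-ene.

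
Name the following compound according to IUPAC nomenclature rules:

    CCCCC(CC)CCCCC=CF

The longest carbon chain that includes the multiple bond has 11 carbons, so the parent hydride is undecane.
The chain contains a C=C double bond, so the unsaturation ending is -ene.
Choose the numbering such that numbering from this end puts the double bond at C-1 rather than C-10.
This places the double bond between C-1 and C-2; an ethyl group at C-7; a fluoro group at C-1.
Substituent prefixes are cited in alphabetical order (multiplying prefixes like di-/tri- are ignored for ordering).
The name is 7-ethyl-1-fluoroundec-1-ene.

7-ethyl-1-fluoroundec-1-ene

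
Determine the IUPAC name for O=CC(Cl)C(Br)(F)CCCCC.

Counting along the main chain through the –CHO group gives 8 carbons: the parent is octane.
The highest-priority functional group is an aldehyde (terminal –CHO), so the name ends in -al.
The numbering direction is chosen so that the aldehyde carbon is C-1 by definition.
That gives a bromo group at C-3; a chloro group at C-2; a fluoro group at C-3.
Substituent prefixes are cited in alphabetical order (multiplying prefixes like di-/tri- are ignored for ordering).
The name is 3-bromo-2-chloro-3-fluorooctanal.

3-bromo-2-chloro-3-fluorooctanal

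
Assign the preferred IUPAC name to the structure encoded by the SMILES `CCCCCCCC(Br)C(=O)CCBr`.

Counting along the main chain through the carbonyl gives 11 carbons: the parent is undecane.
The highest-priority functional group is a ketone (C=O on an internal carbon), so the name ends in -one.
Number the chain so that numbering from this end puts the carbonyl group at C-3 rather than C-9.
With this numbering: the carbonyl at C-3; bromo groups at C-1 and C-4.
Assembling the pieces gives 1,4-dibromoundecan-3-one.

1,4-dibromoundecan-3-one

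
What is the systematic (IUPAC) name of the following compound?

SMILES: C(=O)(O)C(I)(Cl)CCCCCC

Counting along the main chain through the –COOH group gives 8 carbons: the parent is octane.
A carboxylic acid (terminal –COOH) is the principal characteristic group, giving the suffix -oic acid.
Number the chain so that the carboxylic acid carbon is C-1 by definition.
That gives a chloro group at C-2; an iodo group at C-2.
The substituents are ordered alphabetically, ignoring any di-/tri- multipliers.
Putting it together: 2-chloro-2-iodooctanoic acid.

2-chloro-2-iodooctanoic acid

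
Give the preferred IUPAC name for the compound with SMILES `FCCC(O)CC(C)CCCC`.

1-fluoro-5-methylnonan-3-ol

Counting along the main chain through the –OH group gives 9 carbons: the parent is nonane.
The highest-priority functional group is an alcohol (–OH), so the name ends in -ol.
The numbering direction is chosen so that numbering from this end puts the hydroxyl group at C-3 rather than C-7.
This places the hydroxyl at C-3; a fluoro group at C-1; a methyl group at C-5.
Prefixes are listed alphabetically: fluoro, methyl.
Putting it together: 1-fluoro-5-methylnonan-3-ol.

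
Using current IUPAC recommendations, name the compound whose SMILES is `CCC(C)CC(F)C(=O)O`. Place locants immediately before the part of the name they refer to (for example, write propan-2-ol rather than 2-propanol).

2-fluoro-4-methylhexanoic acid

The longest carbon chain that includes the –COOH group has 6 carbons, so the parent hydride is hexane.
A carboxylic acid (terminal –COOH) is the principal characteristic group, giving the suffix -oic acid.
Choose the numbering such that the carboxylic acid carbon is C-1 by definition.
That gives a fluoro group at C-2; a methyl group at C-4.
Substituent prefixes are cited in alphabetical order (multiplying prefixes like di-/tri- are ignored for ordering).
The name is 2-fluoro-4-methylhexanoic acid.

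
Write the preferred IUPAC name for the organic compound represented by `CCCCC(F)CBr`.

1-bromo-2-fluorohexane

The longest continuous carbon chain has 6 atoms, so the parent hydride is hexane.
The numbering direction is chosen so that the substituent locant set {1,2} is lower than {5,6} at the first point of difference.
That gives a bromo group at C-1; a fluoro group at C-2.
The substituents are ordered alphabetically, ignoring any di-/tri- multipliers.
Assembling the pieces gives 1-bromo-2-fluorohexane.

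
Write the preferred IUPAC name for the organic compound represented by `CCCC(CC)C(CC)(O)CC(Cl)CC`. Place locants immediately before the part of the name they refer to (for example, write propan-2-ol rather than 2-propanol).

The longest carbon chain that includes the –OH group has 9 carbons, so the parent hydride is nonane.
The highest-priority functional group is an alcohol (–OH), so the name ends in -ol.
Choose the numbering such that the substituent locant set {3,5,6} is lower than {4,5,7} at the first point of difference.
This places the hydroxyl at C-5; a chloro group at C-3; ethyl groups at C-5 and C-6.
Prefixes are listed alphabetically: chloro, ethyl.
The name is 3-chloro-5,6-diethylnonan-5-ol.

3-chloro-5,6-diethylnonan-5-ol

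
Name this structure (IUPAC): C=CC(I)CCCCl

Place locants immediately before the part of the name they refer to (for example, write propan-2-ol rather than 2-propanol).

The longest chain bearing the multiple bond is 6 carbons long (hexane).
The chain contains a C=C double bond, so the unsaturation ending is -ene.
The numbering direction is chosen so that numbering from this end puts the double bond at C-1 rather than C-5.
That gives the double bond between C-1 and C-2; a chloro group at C-6; an iodo group at C-3.
Prefixes are listed alphabetically: chloro, iodo.
Putting it together: 6-chloro-3-iodohex-1-ene.

6-chloro-3-iodohex-1-ene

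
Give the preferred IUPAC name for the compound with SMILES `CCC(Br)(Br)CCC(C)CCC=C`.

8,8-dibromo-5-methyldec-1-ene

Counting along the main chain through the multiple bond gives 10 carbons: the parent is decane.
There is one C=C double bond, indicated by the ending -ene.
The numbering direction is chosen so that numbering from this end puts the double bond at C-1 rather than C-9.
That gives the double bond between C-1 and C-2; two bromo groups at C-8; a methyl group at C-5.
Prefixes are listed alphabetically: bromo, methyl.
Assembling the pieces gives 8,8-dibromo-5-methyldec-1-ene.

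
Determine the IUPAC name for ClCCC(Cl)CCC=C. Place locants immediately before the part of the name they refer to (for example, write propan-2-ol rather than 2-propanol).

5,7-dichlorohept-1-ene

The longest carbon chain that includes the multiple bond has 7 carbons, so the parent hydride is heptane.
The chain contains a C=C double bond, so the unsaturation ending is -ene.
Number the chain so that numbering from this end puts the double bond at C-1 rather than C-6.
This places the double bond between C-1 and C-2; chloro groups at C-5 and C-7.
Putting it together: 5,7-dichlorohept-1-ene.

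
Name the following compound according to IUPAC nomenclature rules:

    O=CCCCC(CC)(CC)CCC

5,5-diethyloctanal

The longest carbon chain that includes the –CHO group has 8 carbons, so the parent hydride is octane.
The principal characteristic group is an aldehyde (terminal –CHO), named with the suffix -al.
Choose the numbering such that the aldehyde carbon is C-1 by definition.
That gives two ethyl groups at C-5.
Assembling the pieces gives 5,5-diethyloctanal.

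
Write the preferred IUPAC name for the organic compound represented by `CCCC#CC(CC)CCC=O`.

4-ethylnon-5-ynal

Counting along the main chain through the –CHO group and the multiple bond gives 9 carbons: the parent is nonane.
The highest-priority functional group is an aldehyde (terminal –CHO), so the name ends in -al.
There is one C≡C triple bond, indicated by the ending -yne.
Choose the numbering such that the aldehyde carbon is C-1 by definition.
This places the triple bond between C-5 and C-6; an ethyl group at C-4.
Putting it together: 4-ethylnon-5-ynal.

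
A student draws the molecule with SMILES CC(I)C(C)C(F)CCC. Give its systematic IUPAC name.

4-fluoro-2-iodo-3-methylheptane

The longest carbon chain is 7 atoms: the parent is heptane.
The numbering direction is chosen so that the substituent locant set {2,3,4} is lower than {4,5,6} at the first point of difference.
With this numbering: a fluoro group at C-4; an iodo group at C-2; a methyl group at C-3.
Substituent prefixes are cited in alphabetical order (multiplying prefixes like di-/tri- are ignored for ordering).
The name is 4-fluoro-2-iodo-3-methylheptane.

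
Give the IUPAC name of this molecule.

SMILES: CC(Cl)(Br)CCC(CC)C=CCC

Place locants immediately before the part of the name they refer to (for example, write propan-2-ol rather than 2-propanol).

Counting along the main chain through the multiple bond gives 9 carbons: the parent is nonane.
There is one C=C double bond, indicated by the ending -ene.
The numbering direction is chosen so that numbering from this end puts the double bond at C-3 rather than C-6.
With this numbering: the double bond between C-3 and C-4; a bromo group at C-8; a chloro group at C-8; an ethyl group at C-5.
Substituent prefixes are cited in alphabetical order (multiplying prefixes like di-/tri- are ignored for ordering).
Assembling the pieces gives 8-bromo-8-chloro-5-ethylnon-3-ene.

8-bromo-8-chloro-5-ethylnon-3-ene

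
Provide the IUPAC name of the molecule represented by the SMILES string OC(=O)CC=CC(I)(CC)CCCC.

5-ethyl-5-iodonon-3-enoic acid

The longest chain bearing the –COOH group and the multiple bond is 9 carbons long (nonane).
A carboxylic acid (terminal –COOH) is the principal characteristic group, giving the suffix -oic acid.
The chain contains a C=C double bond, so the unsaturation ending is -ene.
Choose the numbering such that the carboxylic acid carbon is C-1 by definition.
With this numbering: the double bond between C-3 and C-4; an ethyl group at C-5; an iodo group at C-5.
Substituent prefixes are cited in alphabetical order (multiplying prefixes like di-/tri- are ignored for ordering).
Assembling the pieces gives 5-ethyl-5-iodonon-3-enoic acid.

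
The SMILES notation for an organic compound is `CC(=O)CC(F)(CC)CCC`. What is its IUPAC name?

Counting along the main chain through the carbonyl gives 7 carbons: the parent is heptane.
The principal characteristic group is a ketone (C=O on an internal carbon), named with the suffix -one.
The numbering direction is chosen so that numbering from this end puts the carbonyl group at C-2 rather than C-6.
That gives the carbonyl at C-2; an ethyl group at C-4; a fluoro group at C-4.
Prefixes are listed alphabetically: ethyl, fluoro.
Assembling the pieces gives 4-ethyl-4-fluoroheptan-2-one.

4-ethyl-4-fluoroheptan-2-one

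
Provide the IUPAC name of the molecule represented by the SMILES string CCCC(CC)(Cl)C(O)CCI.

The longest carbon chain that includes the –OH group has 7 carbons, so the parent hydride is heptane.
The highest-priority functional group is an alcohol (–OH), so the name ends in -ol.
Choose the numbering such that numbering from this end puts the hydroxyl group at C-3 rather than C-5.
That gives the hydroxyl at C-3; a chloro group at C-4; an ethyl group at C-4; an iodo group at C-1.
Substituent prefixes are cited in alphabetical order (multiplying prefixes like di-/tri- are ignored for ordering).
The name is 4-chloro-4-ethyl-1-iodoheptan-3-ol.

4-chloro-4-ethyl-1-iodoheptan-3-ol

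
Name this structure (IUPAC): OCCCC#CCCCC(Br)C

9-bromodec-4-yn-1-ol

The longest carbon chain that includes the –OH group and the multiple bond has 10 carbons, so the parent hydride is decane.
The highest-priority functional group is an alcohol (–OH), so the name ends in -ol.
A C≡C triple bond in the chain gives the infix -yne-.
Number the chain so that numbering from this end puts the hydroxyl group at C-1 rather than C-10.
This places the hydroxyl at C-1; the triple bond between C-4 and C-5; a bromo group at C-9.
Assembling the pieces gives 9-bromodec-4-yn-1-ol.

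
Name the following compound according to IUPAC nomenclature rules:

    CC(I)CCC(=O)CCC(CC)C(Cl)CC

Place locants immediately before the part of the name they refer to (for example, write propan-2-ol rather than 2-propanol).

9-chloro-8-ethyl-2-iodoundecan-5-one

The longest carbon chain that includes the carbonyl has 11 carbons, so the parent hydride is undecane.
A ketone (C=O on an internal carbon) is the principal characteristic group, giving the suffix -one.
Choose the numbering such that numbering from this end puts the carbonyl group at C-5 rather than C-7.
This places the carbonyl at C-5; a chloro group at C-9; an ethyl group at C-8; an iodo group at C-2.
The substituents are ordered alphabetically, ignoring any di-/tri- multipliers.
The name is 9-chloro-8-ethyl-2-iodoundecan-5-one.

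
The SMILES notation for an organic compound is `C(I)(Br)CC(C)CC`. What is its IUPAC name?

The longest continuous carbon chain has 5 atoms, so the parent hydride is pentane.
Number the chain so that the substituent locant set {1,1,3} is lower than {3,5,5} at the first point of difference.
This places a bromo group at C-1; an iodo group at C-1; a methyl group at C-3.
Substituent prefixes are cited in alphabetical order (multiplying prefixes like di-/tri- are ignored for ordering).
Putting it together: 1-bromo-1-iodo-3-methylpentane.

1-bromo-1-iodo-3-methylpentane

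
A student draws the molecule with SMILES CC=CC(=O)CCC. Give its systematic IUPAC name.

hept-2-en-4-one

The longest carbon chain that includes the carbonyl and the multiple bond has 7 carbons, so the parent hydride is heptane.
The highest-priority functional group is a ketone (C=O on an internal carbon), so the name ends in -one.
A C=C double bond in the chain gives the infix -ene-.
The numbering direction is chosen so that numbering from this end puts the double bond at C-2 rather than C-5.
This places the carbonyl at C-4; the double bond between C-2 and C-3.
The name is hept-2-en-4-one.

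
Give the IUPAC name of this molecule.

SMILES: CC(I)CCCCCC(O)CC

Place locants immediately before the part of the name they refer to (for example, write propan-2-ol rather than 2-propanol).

9-iododecan-3-ol

The longest chain bearing the –OH group is 10 carbons long (decane).
An alcohol (–OH) is the principal characteristic group, giving the suffix -ol.
Choose the numbering such that numbering from this end puts the hydroxyl group at C-3 rather than C-8.
With this numbering: the hydroxyl at C-3; an iodo group at C-9.
Assembling the pieces gives 9-iododecan-3-ol.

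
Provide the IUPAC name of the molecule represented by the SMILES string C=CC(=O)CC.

pent-1-en-3-one

Counting along the main chain through the carbonyl and the multiple bond gives 5 carbons: the parent is pentane.
A ketone (C=O on an internal carbon) is the principal characteristic group, giving the suffix -one.
The chain contains a C=C double bond, so the unsaturation ending is -ene.
The numbering direction is chosen so that numbering from this end puts the double bond at C-1 rather than C-4.
That gives the carbonyl at C-3; the double bond between C-1 and C-2.
The name is pent-1-en-3-one.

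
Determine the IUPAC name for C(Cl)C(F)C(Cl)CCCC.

The longest continuous carbon chain has 7 atoms, so the parent hydride is heptane.
Number the chain so that the substituent locant set {1,2,3} is lower than {5,6,7} at the first point of difference.
With this numbering: chloro groups at C-1 and C-3; a fluoro group at C-2.
Substituent prefixes are cited in alphabetical order (multiplying prefixes like di-/tri- are ignored for ordering).
Assembling the pieces gives 1,3-dichloro-2-fluoroheptane.

1,3-dichloro-2-fluoroheptane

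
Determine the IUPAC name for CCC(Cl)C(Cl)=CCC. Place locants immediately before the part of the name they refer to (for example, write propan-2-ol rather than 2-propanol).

The longest chain bearing the multiple bond is 7 carbons long (heptane).
The chain contains a C=C double bond, so the unsaturation ending is -ene.
Choose the numbering such that numbering from this end puts the double bond at C-3 rather than C-4.
That gives the double bond between C-3 and C-4; chloro groups at C-4 and C-5.
Putting it together: 4,5-dichlorohept-3-ene.

4,5-dichlorohept-3-ene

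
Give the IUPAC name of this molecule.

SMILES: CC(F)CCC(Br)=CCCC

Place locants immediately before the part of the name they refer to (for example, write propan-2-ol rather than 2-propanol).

The longest carbon chain that includes the multiple bond has 9 carbons, so the parent hydride is nonane.
The chain contains a C=C double bond, so the unsaturation ending is -ene.
The numbering direction is chosen so that numbering from this end puts the double bond at C-4 rather than C-5.
That gives the double bond between C-4 and C-5; a bromo group at C-5; a fluoro group at C-8.
Prefixes are listed alphabetically: bromo, fluoro.
Assembling the pieces gives 5-bromo-8-fluoronon-4-ene.

5-bromo-8-fluoronon-4-ene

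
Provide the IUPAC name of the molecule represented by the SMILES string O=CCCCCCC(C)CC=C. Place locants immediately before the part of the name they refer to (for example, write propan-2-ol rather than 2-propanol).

Counting along the main chain through the –CHO group and the multiple bond gives 10 carbons: the parent is decane.
The highest-priority functional group is an aldehyde (terminal –CHO), so the name ends in -al.
There is one C=C double bond, indicated by the ending -ene.
The numbering direction is chosen so that the aldehyde carbon is C-1 by definition.
With this numbering: the double bond between C-9 and C-10; a methyl group at C-7.
Assembling the pieces gives 7-methyldec-9-enal.

7-methyldec-9-enal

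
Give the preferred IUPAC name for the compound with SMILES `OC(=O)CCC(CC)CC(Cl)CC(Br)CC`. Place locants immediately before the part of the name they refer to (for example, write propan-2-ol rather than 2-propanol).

The longest carbon chain that includes the –COOH group has 10 carbons, so the parent hydride is decane.
The principal characteristic group is a carboxylic acid (terminal –COOH), named with the suffix -oic acid.
The numbering direction is chosen so that the carboxylic acid carbon is C-1 by definition.
With this numbering: a bromo group at C-8; a chloro group at C-6; an ethyl group at C-4.
Prefixes are listed alphabetically: bromo, chloro, ethyl.
The name is 8-bromo-6-chloro-4-ethyldecanoic acid.

8-bromo-6-chloro-4-ethyldecanoic acid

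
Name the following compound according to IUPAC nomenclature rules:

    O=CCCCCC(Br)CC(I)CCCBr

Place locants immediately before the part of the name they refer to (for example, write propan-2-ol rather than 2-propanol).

The longest carbon chain that includes the –CHO group has 11 carbons, so the parent hydride is undecane.
The highest-priority functional group is an aldehyde (terminal –CHO), so the name ends in -al.
Number the chain so that the aldehyde carbon is C-1 by definition.
That gives bromo groups at C-6 and C-11; an iodo group at C-8.
Substituent prefixes are cited in alphabetical order (multiplying prefixes like di-/tri- are ignored for ordering).
The name is 6,11-dibromo-8-iodoundecanal.

6,11-dibromo-8-iodoundecanal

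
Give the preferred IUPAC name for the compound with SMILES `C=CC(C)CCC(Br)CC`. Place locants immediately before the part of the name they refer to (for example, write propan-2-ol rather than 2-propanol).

6-bromo-3-methyloct-1-ene

The longest chain bearing the multiple bond is 8 carbons long (octane).
There is one C=C double bond, indicated by the ending -ene.
Choose the numbering such that numbering from this end puts the double bond at C-1 rather than C-7.
That gives the double bond between C-1 and C-2; a bromo group at C-6; a methyl group at C-3.
Substituent prefixes are cited in alphabetical order (multiplying prefixes like di-/tri- are ignored for ordering).
Assembling the pieces gives 6-bromo-3-methyloct-1-ene.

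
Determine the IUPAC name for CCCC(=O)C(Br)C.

Counting along the main chain through the carbonyl gives 6 carbons: the parent is hexane.
The highest-priority functional group is a ketone (C=O on an internal carbon), so the name ends in -one.
Number the chain so that numbering from this end puts the carbonyl group at C-3 rather than C-4.
With this numbering: the carbonyl at C-3; a bromo group at C-2.
Putting it together: 2-bromohexan-3-one.

2-bromohexan-3-one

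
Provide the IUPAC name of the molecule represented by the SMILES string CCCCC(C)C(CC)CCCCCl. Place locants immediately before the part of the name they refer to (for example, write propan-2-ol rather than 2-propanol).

1-chloro-5-ethyl-6-methyldecane

The parent chain contains 10 carbons (decane).
Choose the numbering such that the substituent locant set {1,5,6} is lower than {5,6,10} at the first point of difference.
This places a chloro group at C-1; an ethyl group at C-5; a methyl group at C-6.
The substituents are ordered alphabetically, ignoring any di-/tri- multipliers.
The name is 1-chloro-5-ethyl-6-methyldecane.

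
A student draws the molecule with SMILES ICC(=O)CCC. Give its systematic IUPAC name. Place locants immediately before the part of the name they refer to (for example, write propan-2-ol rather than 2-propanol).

The longest carbon chain that includes the carbonyl has 5 carbons, so the parent hydride is pentane.
The principal characteristic group is a ketone (C=O on an internal carbon), named with the suffix -one.
The numbering direction is chosen so that numbering from this end puts the carbonyl group at C-2 rather than C-4.
With this numbering: the carbonyl at C-2; an iodo group at C-1.
Putting it together: 1-iodopentan-2-one.

1-iodopentan-2-one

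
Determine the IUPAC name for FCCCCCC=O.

The longest chain bearing the –CHO group is 6 carbons long (hexane).
The highest-priority functional group is an aldehyde (terminal –CHO), so the name ends in -al.
Choose the numbering such that the aldehyde carbon is C-1 by definition.
That gives a fluoro group at C-6.
The name is 6-fluorohexanal.

6-fluorohexanal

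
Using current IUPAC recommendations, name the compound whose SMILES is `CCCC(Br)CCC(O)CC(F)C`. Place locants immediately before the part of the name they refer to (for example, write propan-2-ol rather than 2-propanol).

7-bromo-2-fluorodecan-4-ol

The longest chain bearing the –OH group is 10 carbons long (decane).
The principal characteristic group is an alcohol (–OH), named with the suffix -ol.
Number the chain so that numbering from this end puts the hydroxyl group at C-4 rather than C-7.
This places the hydroxyl at C-4; a bromo group at C-7; a fluoro group at C-2.
The substituents are ordered alphabetically, ignoring any di-/tri- multipliers.
The name is 7-bromo-2-fluorodecan-4-ol.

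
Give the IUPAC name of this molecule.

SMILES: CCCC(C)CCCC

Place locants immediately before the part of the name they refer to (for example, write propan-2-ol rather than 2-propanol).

The parent chain contains 8 carbons (octane).
Number the chain so that the substituent locant set {4} is lower than {5} at the first point of difference.
With this numbering: a methyl group at C-4.
Putting it together: 4-methyloctane.

4-methyloctane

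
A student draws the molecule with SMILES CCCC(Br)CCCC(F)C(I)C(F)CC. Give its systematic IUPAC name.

9-bromo-3,5-difluoro-4-iodododecane

The parent chain contains 12 carbons (dodecane).
Number the chain so that the substituent locant set {3,4,5,9} is lower than {4,8,9,10} at the first point of difference.
With this numbering: a bromo group at C-9; fluoro groups at C-3 and C-5; an iodo group at C-4.
Substituent prefixes are cited in alphabetical order (multiplying prefixes like di-/tri- are ignored for ordering).
Assembling the pieces gives 9-bromo-3,5-difluoro-4-iodododecane.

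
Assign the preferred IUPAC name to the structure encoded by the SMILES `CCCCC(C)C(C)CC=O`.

3,4-dimethyloctanal

Counting along the main chain through the –CHO group gives 8 carbons: the parent is octane.
An aldehyde (terminal –CHO) is the principal characteristic group, giving the suffix -al.
Number the chain so that the aldehyde carbon is C-1 by definition.
That gives methyl groups at C-3 and C-4.
The name is 3,4-dimethyloctanal.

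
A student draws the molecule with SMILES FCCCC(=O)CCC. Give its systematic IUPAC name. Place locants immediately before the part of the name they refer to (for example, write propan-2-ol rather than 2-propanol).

1-fluoroheptan-4-one

The longest carbon chain that includes the carbonyl has 7 carbons, so the parent hydride is heptane.
A ketone (C=O on an internal carbon) is the principal characteristic group, giving the suffix -one.
The numbering direction is chosen so that the substituent locant set {1} is lower than {7} at the first point of difference.
This places the carbonyl at C-4; a fluoro group at C-1.
The name is 1-fluoroheptan-4-one.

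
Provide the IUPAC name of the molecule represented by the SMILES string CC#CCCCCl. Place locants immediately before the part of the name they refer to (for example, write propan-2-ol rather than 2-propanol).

The longest carbon chain that includes the multiple bond has 6 carbons, so the parent hydride is hexane.
A C≡C triple bond in the chain gives the infix -yne-.
Number the chain so that numbering from this end puts the triple bond at C-2 rather than C-4.
This places the triple bond between C-2 and C-3; a chloro group at C-6.
Putting it together: 6-chlorohex-2-yne.

6-chlorohex-2-yne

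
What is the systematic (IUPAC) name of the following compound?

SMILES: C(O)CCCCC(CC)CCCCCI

Counting along the main chain through the –OH group gives 11 carbons: the parent is undecane.
An alcohol (–OH) is the principal characteristic group, giving the suffix -ol.
Number the chain so that numbering from this end puts the hydroxyl group at C-1 rather than C-11.
With this numbering: the hydroxyl at C-1; an ethyl group at C-6; an iodo group at C-11.
Prefixes are listed alphabetically: ethyl, iodo.
Putting it together: 6-ethyl-11-iodoundecan-1-ol.

6-ethyl-11-iodoundecan-1-ol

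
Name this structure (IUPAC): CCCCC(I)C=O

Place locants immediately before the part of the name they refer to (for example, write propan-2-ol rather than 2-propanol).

2-iodohexanal

The longest carbon chain that includes the –CHO group has 6 carbons, so the parent hydride is hexane.
The highest-priority functional group is an aldehyde (terminal –CHO), so the name ends in -al.
Number the chain so that the aldehyde carbon is C-1 by definition.
That gives an iodo group at C-2.
Assembling the pieces gives 2-iodohexanal.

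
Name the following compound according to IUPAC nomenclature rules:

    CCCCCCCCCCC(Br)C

The longest carbon chain is 12 atoms: the parent is dodecane.
Choose the numbering such that the substituent locant set {2} is lower than {11} at the first point of difference.
That gives a bromo group at C-2.
Assembling the pieces gives 2-bromododecane.

2-bromododecane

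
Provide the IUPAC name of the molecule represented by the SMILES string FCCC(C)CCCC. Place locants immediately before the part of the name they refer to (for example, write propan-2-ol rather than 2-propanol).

1-fluoro-3-methylheptane

The longest carbon chain is 7 atoms: the parent is heptane.
The numbering direction is chosen so that the substituent locant set {1,3} is lower than {5,7} at the first point of difference.
That gives a fluoro group at C-1; a methyl group at C-3.
Prefixes are listed alphabetically: fluoro, methyl.
The name is 1-fluoro-3-methylheptane.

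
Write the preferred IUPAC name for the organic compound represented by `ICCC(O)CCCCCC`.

The longest carbon chain that includes the –OH group has 9 carbons, so the parent hydride is nonane.
The highest-priority functional group is an alcohol (–OH), so the name ends in -ol.
Choose the numbering such that numbering from this end puts the hydroxyl group at C-3 rather than C-7.
That gives the hydroxyl at C-3; an iodo group at C-1.
Putting it together: 1-iodononan-3-ol.

1-iodononan-3-ol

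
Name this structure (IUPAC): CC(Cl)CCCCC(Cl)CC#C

4,9-dichlorodec-1-yne

Counting along the main chain through the multiple bond gives 10 carbons: the parent is decane.
The chain contains a C≡C triple bond, so the unsaturation ending is -yne.
The numbering direction is chosen so that numbering from this end puts the triple bond at C-1 rather than C-9.
That gives the triple bond between C-1 and C-2; chloro groups at C-4 and C-9.
The name is 4,9-dichlorodec-1-yne.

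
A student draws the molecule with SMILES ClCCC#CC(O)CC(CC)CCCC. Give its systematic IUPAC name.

1-chloro-7-ethylundec-3-yn-5-ol

The longest chain bearing the –OH group and the multiple bond is 11 carbons long (undecane).
The principal characteristic group is an alcohol (–OH), named with the suffix -ol.
A C≡C triple bond in the chain gives the infix -yne-.
Choose the numbering such that numbering from this end puts the hydroxyl group at C-5 rather than C-7.
With this numbering: the hydroxyl at C-5; the triple bond between C-3 and C-4; a chloro group at C-1; an ethyl group at C-7.
The substituents are ordered alphabetically, ignoring any di-/tri- multipliers.
The name is 1-chloro-7-ethylundec-3-yn-5-ol.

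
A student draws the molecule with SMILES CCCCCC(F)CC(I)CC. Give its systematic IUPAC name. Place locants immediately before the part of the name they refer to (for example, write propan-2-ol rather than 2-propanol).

5-fluoro-3-iododecane

The longest carbon chain is 10 atoms: the parent is decane.
Number the chain so that the substituent locant set {3,5} is lower than {6,8} at the first point of difference.
With this numbering: a fluoro group at C-5; an iodo group at C-3.
Prefixes are listed alphabetically: fluoro, iodo.
Assembling the pieces gives 5-fluoro-3-iododecane.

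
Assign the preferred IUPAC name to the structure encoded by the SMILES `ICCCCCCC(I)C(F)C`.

The longest continuous carbon chain has 9 atoms, so the parent hydride is nonane.
Number the chain so that the substituent locant set {1,7,8} is lower than {2,3,9} at the first point of difference.
That gives a fluoro group at C-8; iodo groups at C-1 and C-7.
The substituents are ordered alphabetically, ignoring any di-/tri- multipliers.
Putting it together: 8-fluoro-1,7-diiodononane.

8-fluoro-1,7-diiodononane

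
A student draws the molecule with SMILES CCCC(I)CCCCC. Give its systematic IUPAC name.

4-iodononane

The parent chain contains 9 carbons (nonane).
Choose the numbering such that the substituent locant set {4} is lower than {6} at the first point of difference.
This places an iodo group at C-4.
The name is 4-iodononane.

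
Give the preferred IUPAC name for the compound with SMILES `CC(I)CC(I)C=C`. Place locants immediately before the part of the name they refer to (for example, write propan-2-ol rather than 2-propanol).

Counting along the main chain through the multiple bond gives 6 carbons: the parent is hexane.
A C=C double bond in the chain gives the infix -ene-.
Choose the numbering such that numbering from this end puts the double bond at C-1 rather than C-5.
With this numbering: the double bond between C-1 and C-2; iodo groups at C-3 and C-5.
Putting it together: 3,5-diiodohex-1-ene.

3,5-diiodohex-1-ene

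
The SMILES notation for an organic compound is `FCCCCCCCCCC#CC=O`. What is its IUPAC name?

12-fluorododec-2-ynal

The longest chain bearing the –CHO group and the multiple bond is 12 carbons long (dodecane).
The principal characteristic group is an aldehyde (terminal –CHO), named with the suffix -al.
There is one C≡C triple bond, indicated by the ending -yne.
Number the chain so that the aldehyde carbon is C-1 by definition.
That gives the triple bond between C-2 and C-3; a fluoro group at C-12.
Assembling the pieces gives 12-fluorododec-2-ynal.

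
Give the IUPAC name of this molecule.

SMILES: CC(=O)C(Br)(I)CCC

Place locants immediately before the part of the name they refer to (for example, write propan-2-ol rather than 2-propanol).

3-bromo-3-iodohexan-2-one

The longest chain bearing the carbonyl is 6 carbons long (hexane).
The highest-priority functional group is a ketone (C=O on an internal carbon), so the name ends in -one.
Choose the numbering such that numbering from this end puts the carbonyl group at C-2 rather than C-5.
With this numbering: the carbonyl at C-2; a bromo group at C-3; an iodo group at C-3.
Substituent prefixes are cited in alphabetical order (multiplying prefixes like di-/tri- are ignored for ordering).
Assembling the pieces gives 3-bromo-3-iodohexan-2-one.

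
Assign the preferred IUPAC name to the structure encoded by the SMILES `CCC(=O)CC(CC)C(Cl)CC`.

The longest chain bearing the carbonyl is 8 carbons long (octane).
A ketone (C=O on an internal carbon) is the principal characteristic group, giving the suffix -one.
Number the chain so that numbering from this end puts the carbonyl group at C-3 rather than C-6.
This places the carbonyl at C-3; a chloro group at C-6; an ethyl group at C-5.
The substituents are ordered alphabetically, ignoring any di-/tri- multipliers.
Putting it together: 6-chloro-5-ethyloctan-3-one.

6-chloro-5-ethyloctan-3-one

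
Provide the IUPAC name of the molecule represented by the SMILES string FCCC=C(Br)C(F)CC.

Counting along the main chain through the multiple bond gives 7 carbons: the parent is heptane.
The chain contains a C=C double bond, so the unsaturation ending is -ene.
Choose the numbering such that numbering from this end puts the double bond at C-3 rather than C-4.
That gives the double bond between C-3 and C-4; a bromo group at C-4; fluoro groups at C-1 and C-5.
The substituents are ordered alphabetically, ignoring any di-/tri- multipliers.
Putting it together: 4-bromo-1,5-difluorohept-3-ene.

4-bromo-1,5-difluorohept-3-ene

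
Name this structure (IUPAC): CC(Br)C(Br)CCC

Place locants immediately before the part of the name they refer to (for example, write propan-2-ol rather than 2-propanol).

2,3-dibromohexane

The parent chain contains 6 carbons (hexane).
Choose the numbering such that the substituent locant set {2,3} is lower than {4,5} at the first point of difference.
With this numbering: bromo groups at C-2 and C-3.
Putting it together: 2,3-dibromohexane.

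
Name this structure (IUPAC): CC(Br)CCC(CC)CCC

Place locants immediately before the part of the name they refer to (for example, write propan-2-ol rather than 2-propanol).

The parent chain contains 8 carbons (octane).
The numbering direction is chosen so that the substituent locant set {2,5} is lower than {4,7} at the first point of difference.
That gives a bromo group at C-2; an ethyl group at C-5.
The substituents are ordered alphabetically, ignoring any di-/tri- multipliers.
Assembling the pieces gives 2-bromo-5-ethyloctane.

2-bromo-5-ethyloctane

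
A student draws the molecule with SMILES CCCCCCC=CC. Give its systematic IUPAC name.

non-2-ene

Counting along the main chain through the multiple bond gives 9 carbons: the parent is nonane.
A C=C double bond in the chain gives the infix -ene-.
The numbering direction is chosen so that numbering from this end puts the double bond at C-2 rather than C-7.
With this numbering: the double bond between C-2 and C-3.
The name is non-2-ene.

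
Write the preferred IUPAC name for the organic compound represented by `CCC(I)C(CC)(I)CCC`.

4-ethyl-3,4-diiodoheptane

The longest carbon chain is 7 atoms: the parent is heptane.
Choose the numbering such that the substituent locant set {3,4,4} is lower than {4,4,5} at the first point of difference.
That gives an ethyl group at C-4; iodo groups at C-3 and C-4.
Substituent prefixes are cited in alphabetical order (multiplying prefixes like di-/tri- are ignored for ordering).
The name is 4-ethyl-3,4-diiodoheptane.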